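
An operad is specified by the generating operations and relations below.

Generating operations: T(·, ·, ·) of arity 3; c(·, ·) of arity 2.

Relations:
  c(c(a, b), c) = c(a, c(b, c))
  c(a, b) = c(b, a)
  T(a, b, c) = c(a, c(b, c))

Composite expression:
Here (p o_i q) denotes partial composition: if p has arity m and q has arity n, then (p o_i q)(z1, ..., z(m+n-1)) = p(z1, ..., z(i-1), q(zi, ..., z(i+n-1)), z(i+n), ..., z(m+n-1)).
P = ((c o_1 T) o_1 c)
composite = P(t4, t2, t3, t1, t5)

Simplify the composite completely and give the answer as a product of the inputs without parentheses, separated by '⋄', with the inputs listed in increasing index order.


Shape and order are irrelevant to c; the t-input set decides.
c(t4, t2) collapses to t4 ⋄ t2
T(c(t4, t2), t3, t1) collapses to t4 ⋄ t2 ⋄ t3 ⋄ t1
c(T(c(t4, t2), t3, t1), t5) collapses to t4 ⋄ t2 ⋄ t3 ⋄ t1 ⋄ t5
commutativity sorts the factors: t1 ⋄ t2 ⋄ t3 ⋄ t4 ⋄ t5

t1 ⋄ t2 ⋄ t3 ⋄ t4 ⋄ t5


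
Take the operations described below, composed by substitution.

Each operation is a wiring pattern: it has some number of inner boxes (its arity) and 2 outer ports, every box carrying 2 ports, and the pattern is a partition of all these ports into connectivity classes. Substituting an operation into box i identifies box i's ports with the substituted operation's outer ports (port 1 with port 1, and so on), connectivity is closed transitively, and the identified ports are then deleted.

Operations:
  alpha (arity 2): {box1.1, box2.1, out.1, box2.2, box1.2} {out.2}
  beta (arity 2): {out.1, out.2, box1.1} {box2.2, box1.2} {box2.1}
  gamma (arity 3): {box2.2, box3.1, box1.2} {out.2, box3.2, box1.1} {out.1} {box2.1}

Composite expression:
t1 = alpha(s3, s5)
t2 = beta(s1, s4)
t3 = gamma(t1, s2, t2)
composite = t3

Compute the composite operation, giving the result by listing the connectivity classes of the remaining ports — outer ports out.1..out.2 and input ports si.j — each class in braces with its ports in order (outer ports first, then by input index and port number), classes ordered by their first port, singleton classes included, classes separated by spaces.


{out.1} {out.2, s1.1, s2.2, s3.1, s3.2, s5.1, s5.2} {s1.2, s4.2} {s2.1} {s4.1}

Connectivity passes through glued gamma-boundaries; trace each wire chain.
stage alpha: inputs (s3, s5), connectivity {out.1, s3.1, s3.2, s5.1, s5.2} {out.2}, out.j its boundary
stage beta: inputs (s1, s4), connectivity {out.1, out.2, s1.1} {s1.2, s4.2} {s4.1}, out.j its boundary
stage gamma: inputs (s3, s5, s2, s1, s4), connectivity {out.1} {out.2, s1.1, s2.2, s3.1, s3.2, s5.1, s5.2} {s1.2, s4.2} {s2.1} {s4.1}, out.j its boundary


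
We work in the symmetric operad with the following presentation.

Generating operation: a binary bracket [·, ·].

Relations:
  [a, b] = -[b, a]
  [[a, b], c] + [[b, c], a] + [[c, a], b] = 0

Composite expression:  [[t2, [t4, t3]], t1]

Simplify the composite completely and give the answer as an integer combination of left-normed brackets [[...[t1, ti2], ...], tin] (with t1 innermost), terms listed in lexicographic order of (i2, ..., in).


[[[t1, t2], t3], t4] - [[[t1, t2], t4], t3] - [[[t1, t3], t4], t2] + [[[t1, t4], t3], t2]


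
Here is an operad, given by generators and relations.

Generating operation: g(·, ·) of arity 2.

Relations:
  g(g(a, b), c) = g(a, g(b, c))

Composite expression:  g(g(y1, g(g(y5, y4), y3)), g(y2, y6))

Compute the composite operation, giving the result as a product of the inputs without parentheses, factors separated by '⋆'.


y1 ⋆ y5 ⋆ y4 ⋆ y3 ⋆ y2 ⋆ y6

All parenthesizations of g agree; list the y-inputs left to right.
g(y5, y4) reduces to y5 ⋆ y4
g(g(y5, y4), y3) reduces to y5 ⋆ y4 ⋆ y3
g(y1, g(g(y5, y4), y3)) reduces to y1 ⋆ y5 ⋆ y4 ⋆ y3
g(y2, y6) reduces to y2 ⋆ y6
g(g(y1, g(g(y5, y4), y3)), g(y2, y6)) reduces to y1 ⋆ y5 ⋆ y4 ⋆ y3 ⋆ y2 ⋆ y6


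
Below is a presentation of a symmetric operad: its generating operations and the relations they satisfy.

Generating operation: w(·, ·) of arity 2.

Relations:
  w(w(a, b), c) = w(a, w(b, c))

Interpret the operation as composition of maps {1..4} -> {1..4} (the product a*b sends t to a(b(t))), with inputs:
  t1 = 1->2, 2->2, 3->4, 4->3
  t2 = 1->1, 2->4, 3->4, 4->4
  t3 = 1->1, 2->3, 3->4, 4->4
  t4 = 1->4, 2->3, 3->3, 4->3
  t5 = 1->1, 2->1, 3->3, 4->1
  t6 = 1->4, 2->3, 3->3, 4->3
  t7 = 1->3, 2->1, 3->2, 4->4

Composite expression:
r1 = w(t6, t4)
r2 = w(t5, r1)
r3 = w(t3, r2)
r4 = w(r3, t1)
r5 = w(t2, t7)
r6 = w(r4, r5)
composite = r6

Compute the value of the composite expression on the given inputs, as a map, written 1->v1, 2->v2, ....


1->4, 2->4, 3->4, 4->4

w(t6, t4) = 1->3, 2->3, 3->3, 4->3
w(t5, w(t6, t4)) = 1->3, 2->3, 3->3, 4->3
w(t3, w(t5, w(t6, t4))) = 1->4, 2->4, 3->4, 4->4
w(w(t3, w(t5, w(t6, t4))), t1) = 1->4, 2->4, 3->4, 4->4
w(t2, t7) = 1->4, 2->1, 3->4, 4->4
w(w(w(t3, w(t5, w(t6, t4))), t1), w(t2, t7)) = 1->4, 2->4, 3->4, 4->4


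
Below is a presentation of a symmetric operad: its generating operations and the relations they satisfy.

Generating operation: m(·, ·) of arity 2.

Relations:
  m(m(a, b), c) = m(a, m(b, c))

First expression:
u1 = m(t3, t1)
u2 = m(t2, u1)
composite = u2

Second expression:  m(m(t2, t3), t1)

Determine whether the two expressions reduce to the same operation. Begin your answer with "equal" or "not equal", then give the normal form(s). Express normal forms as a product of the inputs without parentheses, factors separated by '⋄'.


The first composite normalizes to t2 ⋄ t3 ⋄ t1
The second composite normalizes to t2 ⋄ t3 ⋄ t1
Both agree, so they are equal.

equal: each reduces to t2 ⋄ t3 ⋄ t1


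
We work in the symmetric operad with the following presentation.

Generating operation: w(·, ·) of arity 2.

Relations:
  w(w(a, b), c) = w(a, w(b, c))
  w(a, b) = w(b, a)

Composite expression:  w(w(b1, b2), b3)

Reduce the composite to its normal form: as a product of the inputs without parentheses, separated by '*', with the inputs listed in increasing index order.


b1 * b2 * b3

Any arrangement under w is one operation, so sort the b-inputs.
w(b1, b2) collapses to b1 * b2
w(w(b1, b2), b3) collapses to b1 * b2 * b3
the factors in increasing index order: b1 * b2 * b3


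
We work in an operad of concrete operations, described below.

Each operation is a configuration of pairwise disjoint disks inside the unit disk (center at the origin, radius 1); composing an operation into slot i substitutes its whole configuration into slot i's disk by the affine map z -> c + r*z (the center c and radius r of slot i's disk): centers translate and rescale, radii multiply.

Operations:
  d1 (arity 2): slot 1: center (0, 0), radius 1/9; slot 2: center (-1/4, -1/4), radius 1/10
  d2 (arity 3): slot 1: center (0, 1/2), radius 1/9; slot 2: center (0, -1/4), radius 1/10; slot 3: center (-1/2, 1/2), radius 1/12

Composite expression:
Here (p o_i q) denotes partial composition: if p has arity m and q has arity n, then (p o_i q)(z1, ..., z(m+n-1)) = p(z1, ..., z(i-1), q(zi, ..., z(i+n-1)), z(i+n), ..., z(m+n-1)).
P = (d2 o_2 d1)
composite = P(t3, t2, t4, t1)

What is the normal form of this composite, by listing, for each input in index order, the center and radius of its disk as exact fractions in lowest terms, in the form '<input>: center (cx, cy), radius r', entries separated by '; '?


Affine substitution under d2: radii multiply and t-centers shift.
t3: after 1 affine step, its disk has center (0, 1/2), radius 1/9
t2: after 2 affine steps, its disk has center (0, -1/4), radius 1/90
t4: after 2 affine steps, its disk has center (-1/40, -11/40), radius 1/100
t1: after 1 affine step, its disk has center (-1/2, 1/2), radius 1/12

t1: center (-1/2, 1/2), radius 1/12; t2: center (0, -1/4), radius 1/90; t3: center (0, 1/2), radius 1/9; t4: center (-1/40, -11/40), radius 1/100


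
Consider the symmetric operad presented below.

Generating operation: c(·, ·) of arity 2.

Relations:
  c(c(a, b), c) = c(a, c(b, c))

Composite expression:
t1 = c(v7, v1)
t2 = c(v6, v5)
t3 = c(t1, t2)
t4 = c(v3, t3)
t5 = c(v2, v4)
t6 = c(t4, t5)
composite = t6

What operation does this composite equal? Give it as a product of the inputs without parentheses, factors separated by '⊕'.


v3 ⊕ v7 ⊕ v1 ⊕ v6 ⊕ v5 ⊕ v2 ⊕ v4

Key point: c is associative — brackets drop, the v-order remains.
c(v7, v1) flattens to v7 ⊕ v1
c(v6, v5) flattens to v6 ⊕ v5
c(c(v7, v1), c(v6, v5)) flattens to v7 ⊕ v1 ⊕ v6 ⊕ v5
c(v3, c(c(v7, v1), c(v6, v5))) flattens to v3 ⊕ v7 ⊕ v1 ⊕ v6 ⊕ v5
c(v2, v4) flattens to v2 ⊕ v4
c(c(v3, c(c(v7, v1), c(v6, v5))), c(v2, v4)) flattens to v3 ⊕ v7 ⊕ v1 ⊕ v6 ⊕ v5 ⊕ v2 ⊕ v4


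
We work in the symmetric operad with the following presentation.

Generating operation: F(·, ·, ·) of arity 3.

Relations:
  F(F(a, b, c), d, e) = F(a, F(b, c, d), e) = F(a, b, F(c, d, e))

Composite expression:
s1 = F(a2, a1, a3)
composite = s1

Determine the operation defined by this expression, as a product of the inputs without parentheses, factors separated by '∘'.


The F-tree's shape is irrelevant; the a-reading-order decides.
F(a2, a1, a3) flattens to a2 ∘ a1 ∘ a3

a2 ∘ a1 ∘ a3


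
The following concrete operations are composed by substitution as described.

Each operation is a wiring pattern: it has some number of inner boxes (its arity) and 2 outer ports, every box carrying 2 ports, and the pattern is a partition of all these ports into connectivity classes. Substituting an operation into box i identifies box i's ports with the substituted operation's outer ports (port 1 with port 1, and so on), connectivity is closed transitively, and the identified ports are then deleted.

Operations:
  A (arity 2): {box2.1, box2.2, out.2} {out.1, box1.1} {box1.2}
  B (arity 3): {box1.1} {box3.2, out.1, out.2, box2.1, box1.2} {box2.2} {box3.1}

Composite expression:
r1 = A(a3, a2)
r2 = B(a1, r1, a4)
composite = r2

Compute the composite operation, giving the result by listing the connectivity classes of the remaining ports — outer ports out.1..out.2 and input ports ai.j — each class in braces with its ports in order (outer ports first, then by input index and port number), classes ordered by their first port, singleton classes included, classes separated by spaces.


Reachability decides: close wires over B-identified ports.
through A, on inputs (a3, a2): {out.1, a3.1} {out.2, a2.1, a2.2} {a3.2} (out.j = stage outer ports)
through B, on inputs (a1, a3, a2, a4): {out.1, out.2, a1.2, a3.1, a4.2} {a1.1} {a2.1, a2.2} {a3.2} {a4.1} (out.j = stage outer ports)

{out.1, out.2, a1.2, a3.1, a4.2} {a1.1} {a2.1, a2.2} {a3.2} {a4.1}


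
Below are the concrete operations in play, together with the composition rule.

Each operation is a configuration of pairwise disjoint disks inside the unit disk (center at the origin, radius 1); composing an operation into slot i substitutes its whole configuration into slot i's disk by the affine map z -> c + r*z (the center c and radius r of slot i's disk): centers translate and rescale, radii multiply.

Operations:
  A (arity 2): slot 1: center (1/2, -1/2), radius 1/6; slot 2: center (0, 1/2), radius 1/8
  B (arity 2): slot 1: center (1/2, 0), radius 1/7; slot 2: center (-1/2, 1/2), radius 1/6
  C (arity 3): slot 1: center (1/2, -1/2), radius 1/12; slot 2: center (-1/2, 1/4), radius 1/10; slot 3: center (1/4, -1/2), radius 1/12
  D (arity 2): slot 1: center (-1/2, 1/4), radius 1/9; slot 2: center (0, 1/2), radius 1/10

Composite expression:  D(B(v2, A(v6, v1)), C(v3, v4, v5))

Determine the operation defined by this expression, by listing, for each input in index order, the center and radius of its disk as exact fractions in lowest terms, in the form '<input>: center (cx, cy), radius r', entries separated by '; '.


Affine substitution under D: radii multiply and v-centers shift.
tracing v2 down its 2-map path: center (-4/9, 1/4), radius 1/63
tracing v6 down its 3-map path: center (-59/108, 8/27), radius 1/324
tracing v1 down its 3-map path: center (-5/9, 17/54), radius 1/432
tracing v3 down its 2-map path: center (1/20, 9/20), radius 1/120
tracing v4 down its 2-map path: center (-1/20, 21/40), radius 1/100
tracing v5 down its 2-map path: center (1/40, 9/20), radius 1/120

v1: center (-5/9, 17/54), radius 1/432; v2: center (-4/9, 1/4), radius 1/63; v3: center (1/20, 9/20), radius 1/120; v4: center (-1/20, 21/40), radius 1/100; v5: center (1/40, 9/20), radius 1/120; v6: center (-59/108, 8/27), radius 1/324


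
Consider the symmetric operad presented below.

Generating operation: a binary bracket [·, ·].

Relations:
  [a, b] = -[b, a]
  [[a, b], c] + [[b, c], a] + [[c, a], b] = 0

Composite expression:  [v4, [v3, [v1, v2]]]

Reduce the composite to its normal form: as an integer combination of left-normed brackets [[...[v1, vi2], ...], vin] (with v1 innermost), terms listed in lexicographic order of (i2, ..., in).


Expand each bracket as ab - ba; the v1-initial words give the coefficients.
Composite bracket: [v4, [v3, [v1, v2]]]
Applying ab - ba throughout gives 8 signed words (2^3 = 8).
Words beginning with v1 determine it all:
  v1v2v3v4 (sign +1) contributes +[[[v1, v2], v3], v4]

[[[v1, v2], v3], v4]


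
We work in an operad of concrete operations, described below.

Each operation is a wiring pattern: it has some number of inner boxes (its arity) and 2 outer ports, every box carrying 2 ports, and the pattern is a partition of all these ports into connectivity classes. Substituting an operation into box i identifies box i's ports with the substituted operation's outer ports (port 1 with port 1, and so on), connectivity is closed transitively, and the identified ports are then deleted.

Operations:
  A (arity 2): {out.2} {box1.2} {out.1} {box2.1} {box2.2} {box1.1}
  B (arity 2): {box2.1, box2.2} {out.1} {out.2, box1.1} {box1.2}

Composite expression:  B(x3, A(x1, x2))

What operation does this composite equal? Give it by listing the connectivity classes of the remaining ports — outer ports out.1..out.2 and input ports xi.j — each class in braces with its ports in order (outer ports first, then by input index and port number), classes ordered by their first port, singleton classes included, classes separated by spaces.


{out.1} {out.2, x3.1} {x1.1} {x1.2} {x2.1} {x2.2} {x3.2}


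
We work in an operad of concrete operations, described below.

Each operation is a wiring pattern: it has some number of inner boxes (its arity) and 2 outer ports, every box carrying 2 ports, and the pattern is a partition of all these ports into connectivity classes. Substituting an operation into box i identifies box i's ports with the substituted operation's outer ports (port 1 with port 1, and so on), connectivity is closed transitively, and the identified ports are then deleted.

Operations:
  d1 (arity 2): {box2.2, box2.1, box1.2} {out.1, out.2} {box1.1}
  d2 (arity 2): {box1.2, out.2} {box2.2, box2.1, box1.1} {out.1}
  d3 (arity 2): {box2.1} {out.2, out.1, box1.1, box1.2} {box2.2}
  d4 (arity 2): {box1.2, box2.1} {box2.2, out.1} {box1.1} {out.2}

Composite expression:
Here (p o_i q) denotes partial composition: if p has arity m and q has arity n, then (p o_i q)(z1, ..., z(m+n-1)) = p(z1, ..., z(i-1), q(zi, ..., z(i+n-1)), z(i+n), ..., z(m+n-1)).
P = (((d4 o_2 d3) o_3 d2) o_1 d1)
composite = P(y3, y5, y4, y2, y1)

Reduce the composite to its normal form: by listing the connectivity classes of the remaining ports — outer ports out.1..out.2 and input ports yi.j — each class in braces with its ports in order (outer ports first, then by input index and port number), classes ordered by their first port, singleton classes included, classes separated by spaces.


{out.1, y4.1, y4.2} {out.2} {y1.1, y1.2, y2.1} {y2.2} {y3.1} {y3.2, y5.1, y5.2}

Two ports join when wires chain via d4-identified ports.
d1 over (y3, y5) gives {out.1, out.2} {y3.1} {y3.2, y5.1, y5.2}, out.j being that stage's outer ports
d2 over (y2, y1) gives {out.1} {out.2, y2.2} {y1.1, y1.2, y2.1}, out.j being that stage's outer ports
d3 over (y4, y2, y1) gives {out.1, out.2, y4.1, y4.2} {y1.1, y1.2, y2.1} {y2.2}, out.j being that stage's outer ports
d4 over (y3, y5, y4, y2, y1) gives {out.1, y4.1, y4.2} {out.2} {y1.1, y1.2, y2.1} {y2.2} {y3.1} {y3.2, y5.1, y5.2}, out.j being that stage's outer ports


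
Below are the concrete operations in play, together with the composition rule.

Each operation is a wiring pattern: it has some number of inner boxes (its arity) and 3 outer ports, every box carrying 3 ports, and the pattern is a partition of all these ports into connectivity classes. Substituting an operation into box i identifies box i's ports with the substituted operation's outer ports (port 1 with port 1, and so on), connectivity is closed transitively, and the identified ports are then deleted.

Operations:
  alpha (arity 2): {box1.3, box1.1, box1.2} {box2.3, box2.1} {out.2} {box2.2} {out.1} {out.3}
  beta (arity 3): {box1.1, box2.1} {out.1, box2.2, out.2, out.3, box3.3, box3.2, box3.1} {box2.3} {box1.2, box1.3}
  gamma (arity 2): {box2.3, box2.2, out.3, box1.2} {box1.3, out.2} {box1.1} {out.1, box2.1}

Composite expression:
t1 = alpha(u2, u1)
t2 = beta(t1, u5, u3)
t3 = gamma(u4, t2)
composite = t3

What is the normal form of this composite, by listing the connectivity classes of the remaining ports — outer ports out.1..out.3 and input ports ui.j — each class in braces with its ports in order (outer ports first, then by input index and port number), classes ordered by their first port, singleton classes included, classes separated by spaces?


{out.1, out.3, u3.1, u3.2, u3.3, u4.2, u5.2} {out.2, u4.3} {u1.1, u1.3} {u1.2} {u2.1, u2.2, u2.3} {u4.1} {u5.1} {u5.3}


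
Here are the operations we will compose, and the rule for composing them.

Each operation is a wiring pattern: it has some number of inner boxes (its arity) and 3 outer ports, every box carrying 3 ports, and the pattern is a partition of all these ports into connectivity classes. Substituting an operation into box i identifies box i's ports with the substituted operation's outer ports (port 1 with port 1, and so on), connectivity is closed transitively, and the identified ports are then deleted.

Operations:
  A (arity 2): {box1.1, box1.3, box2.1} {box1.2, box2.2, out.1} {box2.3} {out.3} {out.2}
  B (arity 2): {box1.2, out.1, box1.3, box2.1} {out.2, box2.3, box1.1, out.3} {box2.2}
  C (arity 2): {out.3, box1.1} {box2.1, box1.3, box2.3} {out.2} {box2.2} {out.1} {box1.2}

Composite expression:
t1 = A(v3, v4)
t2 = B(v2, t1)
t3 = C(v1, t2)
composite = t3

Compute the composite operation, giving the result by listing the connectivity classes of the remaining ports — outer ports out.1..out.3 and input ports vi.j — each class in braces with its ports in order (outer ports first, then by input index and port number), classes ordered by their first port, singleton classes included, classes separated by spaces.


{out.1} {out.2} {out.3, v1.1} {v1.2} {v1.3, v2.1, v2.2, v2.3, v3.2, v4.2} {v3.1, v3.3, v4.1} {v4.3}

After gluing at C, chains via deleted ports link the v-ports.
stage A: inputs (v3, v4), connectivity {out.1, v3.2, v4.2} {out.2} {out.3} {v3.1, v3.3, v4.1} {v4.3}, out.j its boundary
stage B: inputs (v2, v3, v4), connectivity {out.1, v2.2, v2.3, v3.2, v4.2} {out.2, out.3, v2.1} {v3.1, v3.3, v4.1} {v4.3}, out.j its boundary
stage C: inputs (v1, v2, v3, v4), connectivity {out.1} {out.2} {out.3, v1.1} {v1.2} {v1.3, v2.1, v2.2, v2.3, v3.2, v4.2} {v3.1, v3.3, v4.1} {v4.3}, out.j its boundary


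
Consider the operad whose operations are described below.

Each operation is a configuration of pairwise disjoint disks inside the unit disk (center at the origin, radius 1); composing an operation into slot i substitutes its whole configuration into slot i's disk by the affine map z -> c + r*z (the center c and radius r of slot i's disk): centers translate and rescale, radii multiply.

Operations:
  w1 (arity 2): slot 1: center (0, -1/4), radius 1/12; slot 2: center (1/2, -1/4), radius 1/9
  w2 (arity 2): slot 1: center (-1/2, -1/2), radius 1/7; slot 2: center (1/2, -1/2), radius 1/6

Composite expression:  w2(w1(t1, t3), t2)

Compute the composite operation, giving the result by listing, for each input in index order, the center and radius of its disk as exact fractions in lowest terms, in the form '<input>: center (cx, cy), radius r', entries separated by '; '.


t1: center (-1/2, -15/28), radius 1/84; t2: center (1/2, -1/2), radius 1/6; t3: center (-3/7, -15/28), radius 1/63

Only the slot chain above each t matters under w2; compose those maps.
input t1: composing its 2 substitution steps yields center (-1/2, -15/28), radius 1/84
input t3: composing its 2 substitution steps yields center (-3/7, -15/28), radius 1/63
input t2: composing its 1 substitution step yields center (1/2, -1/2), radius 1/6


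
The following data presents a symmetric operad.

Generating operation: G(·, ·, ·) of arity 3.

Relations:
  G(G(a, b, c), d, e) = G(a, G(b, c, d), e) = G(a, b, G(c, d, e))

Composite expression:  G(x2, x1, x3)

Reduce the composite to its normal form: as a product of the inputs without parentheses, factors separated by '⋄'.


Key point: G is associative — brackets drop, the x-order remains.
G(x2, x1, x3) flattens to x2 ⋄ x1 ⋄ x3

x2 ⋄ x1 ⋄ x3


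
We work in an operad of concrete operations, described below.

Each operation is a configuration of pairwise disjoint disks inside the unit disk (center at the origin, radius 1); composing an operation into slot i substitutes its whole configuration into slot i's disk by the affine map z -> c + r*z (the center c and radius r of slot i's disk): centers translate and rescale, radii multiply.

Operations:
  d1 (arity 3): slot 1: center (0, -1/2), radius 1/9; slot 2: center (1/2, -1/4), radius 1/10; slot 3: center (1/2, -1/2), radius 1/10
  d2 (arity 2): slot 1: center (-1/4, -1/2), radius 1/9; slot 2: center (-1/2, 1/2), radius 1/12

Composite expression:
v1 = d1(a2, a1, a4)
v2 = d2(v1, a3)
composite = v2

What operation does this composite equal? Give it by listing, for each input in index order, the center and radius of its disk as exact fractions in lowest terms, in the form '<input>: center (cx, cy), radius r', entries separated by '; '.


a1: center (-7/36, -19/36), radius 1/90; a2: center (-1/4, -5/9), radius 1/81; a3: center (-1/2, 1/2), radius 1/12; a4: center (-7/36, -5/9), radius 1/90

Each a-disk chains the slot maps above it in d2; radii multiply.
input a2: composing its 2 substitution steps yields center (-1/4, -5/9), radius 1/81
input a1: composing its 2 substitution steps yields center (-7/36, -19/36), radius 1/90
input a4: composing its 2 substitution steps yields center (-7/36, -5/9), radius 1/90
input a3: composing its 1 substitution step yields center (-1/2, 1/2), radius 1/12


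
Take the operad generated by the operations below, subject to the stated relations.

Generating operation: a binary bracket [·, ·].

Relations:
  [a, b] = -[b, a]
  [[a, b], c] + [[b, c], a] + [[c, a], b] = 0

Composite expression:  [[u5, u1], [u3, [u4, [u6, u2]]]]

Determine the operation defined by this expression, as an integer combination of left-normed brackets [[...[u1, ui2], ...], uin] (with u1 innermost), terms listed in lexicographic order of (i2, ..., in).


Expand each bracket as ab - ba; the u1-initial words give the coefficients.
Composite bracket: [[u5, u1], [u3, [u4, [u6, u2]]]]
The bracket unfolds into 32 signed words via [a, b] = ab - ba (2^5 = 32).
Keep just the words that open with u1:
  u1u5u2u6u4u3 (sign +1) contributes +[[[[[u1, u5], u2], u6], u4], u3]
  u1u5u3u2u6u4 (sign -1) contributes -[[[[[u1, u5], u3], u2], u6], u4]
  u1u5u3u4u2u6 (sign +1) contributes +[[[[[u1, u5], u3], u4], u2], u6]
  u1u5u3u4u6u2 (sign -1) contributes -[[[[[u1, u5], u3], u4], u6], u2]
  u1u5u3u6u2u4 (sign +1) contributes +[[[[[u1, u5], u3], u6], u2], u4]
  u1u5u4u2u6u3 (sign -1) contributes -[[[[[u1, u5], u4], u2], u6], u3]
  u1u5u4u6u2u3 (sign +1) contributes +[[[[[u1, u5], u4], u6], u2], u3]
  u1u5u6u2u4u3 (sign -1) contributes -[[[[[u1, u5], u6], u2], u4], u3]

[[[[[u1, u5], u2], u6], u4], u3] - [[[[[u1, u5], u3], u2], u6], u4] + [[[[[u1, u5], u3], u4], u2], u6] - [[[[[u1, u5], u3], u4], u6], u2] + [[[[[u1, u5], u3], u6], u2], u4] - [[[[[u1, u5], u4], u2], u6], u3] + [[[[[u1, u5], u4], u6], u2], u3] - [[[[[u1, u5], u6], u2], u4], u3]


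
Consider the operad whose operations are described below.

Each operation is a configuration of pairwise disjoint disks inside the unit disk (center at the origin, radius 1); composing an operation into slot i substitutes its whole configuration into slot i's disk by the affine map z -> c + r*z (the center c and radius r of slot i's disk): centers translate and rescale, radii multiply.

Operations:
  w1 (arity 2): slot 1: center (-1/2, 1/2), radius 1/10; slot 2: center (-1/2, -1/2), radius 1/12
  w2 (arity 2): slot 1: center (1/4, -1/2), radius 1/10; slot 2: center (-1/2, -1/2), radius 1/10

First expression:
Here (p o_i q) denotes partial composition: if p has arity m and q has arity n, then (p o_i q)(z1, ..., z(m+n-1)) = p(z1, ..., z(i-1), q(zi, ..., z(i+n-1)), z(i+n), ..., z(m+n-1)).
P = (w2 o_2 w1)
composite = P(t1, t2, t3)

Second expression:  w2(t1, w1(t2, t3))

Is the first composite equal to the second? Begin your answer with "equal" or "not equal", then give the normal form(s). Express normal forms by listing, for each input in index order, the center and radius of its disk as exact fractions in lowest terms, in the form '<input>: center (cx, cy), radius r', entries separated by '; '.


The first expression reduces to t1: center (1/4, -1/2), radius 1/10; t2: center (-11/20, -9/20), radius 1/100; t3: center (-11/20, -11/20), radius 1/120
The second expression reduces to t1: center (1/4, -1/2), radius 1/10; t2: center (-11/20, -9/20), radius 1/100; t3: center (-11/20, -11/20), radius 1/120
The normal forms match — equal.

equal — both sides give t1: center (1/4, -1/2), radius 1/10; t2: center (-11/20, -9/20), radius 1/100; t3: center (-11/20, -11/20), radius 1/120


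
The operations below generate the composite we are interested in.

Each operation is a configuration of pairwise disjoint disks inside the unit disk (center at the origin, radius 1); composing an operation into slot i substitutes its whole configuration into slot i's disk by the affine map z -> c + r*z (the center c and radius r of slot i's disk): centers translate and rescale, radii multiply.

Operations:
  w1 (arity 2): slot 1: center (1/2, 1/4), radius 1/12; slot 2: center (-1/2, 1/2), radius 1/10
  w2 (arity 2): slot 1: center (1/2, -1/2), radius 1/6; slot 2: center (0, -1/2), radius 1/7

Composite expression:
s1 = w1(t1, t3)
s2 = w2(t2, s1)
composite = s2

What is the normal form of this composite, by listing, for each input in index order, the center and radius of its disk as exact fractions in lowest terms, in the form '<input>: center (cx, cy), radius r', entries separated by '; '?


Nesting under w2 composes maps z -> c + r*z down each t-path.
input t2: applying the 1 nested substitution gives center (1/2, -1/2), radius 1/6
input t1: applying the 2 nested substitutions gives center (1/14, -13/28), radius 1/84
input t3: applying the 2 nested substitutions gives center (-1/14, -3/7), radius 1/70

t1: center (1/14, -13/28), radius 1/84; t2: center (1/2, -1/2), radius 1/6; t3: center (-1/14, -3/7), radius 1/70


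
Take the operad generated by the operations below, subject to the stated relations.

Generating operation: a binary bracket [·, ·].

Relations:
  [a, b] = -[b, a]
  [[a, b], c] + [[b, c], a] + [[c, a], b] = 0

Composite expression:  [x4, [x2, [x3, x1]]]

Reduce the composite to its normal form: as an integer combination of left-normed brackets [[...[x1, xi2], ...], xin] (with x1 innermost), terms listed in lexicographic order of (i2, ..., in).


Skip Jacobi rewriting: expand, keep x1-initial words, read off terms.
Composite bracket: [x4, [x2, [x3, x1]]]
The bracket unfolds into 8 signed words via [a, b] = ab - ba (2^3 = 8).
Only words starting with x1 matter:
  from x1x3x2x4, sign -1: term -[[[x1, x3], x2], x4]

-[[[x1, x3], x2], x4]


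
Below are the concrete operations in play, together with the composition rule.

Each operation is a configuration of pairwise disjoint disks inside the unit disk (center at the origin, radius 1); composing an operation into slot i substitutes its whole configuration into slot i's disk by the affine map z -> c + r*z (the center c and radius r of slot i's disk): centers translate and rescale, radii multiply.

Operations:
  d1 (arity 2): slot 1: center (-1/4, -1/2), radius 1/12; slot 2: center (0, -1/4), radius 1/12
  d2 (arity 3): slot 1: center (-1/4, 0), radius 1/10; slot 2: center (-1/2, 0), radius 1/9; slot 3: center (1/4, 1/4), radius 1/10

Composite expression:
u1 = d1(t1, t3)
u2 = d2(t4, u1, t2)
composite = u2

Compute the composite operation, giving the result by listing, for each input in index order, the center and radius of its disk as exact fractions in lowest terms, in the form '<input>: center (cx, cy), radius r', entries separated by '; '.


t1: center (-19/36, -1/18), radius 1/108; t2: center (1/4, 1/4), radius 1/10; t3: center (-1/2, -1/36), radius 1/108; t4: center (-1/4, 0), radius 1/10

Below d2, radii multiply path by path; the t-disk centers shift.
tracing t4 down its 1-map path: center (-1/4, 0), radius 1/10
tracing t1 down its 2-map path: center (-19/36, -1/18), radius 1/108
tracing t3 down its 2-map path: center (-1/2, -1/36), radius 1/108
tracing t2 down its 1-map path: center (1/4, 1/4), radius 1/10


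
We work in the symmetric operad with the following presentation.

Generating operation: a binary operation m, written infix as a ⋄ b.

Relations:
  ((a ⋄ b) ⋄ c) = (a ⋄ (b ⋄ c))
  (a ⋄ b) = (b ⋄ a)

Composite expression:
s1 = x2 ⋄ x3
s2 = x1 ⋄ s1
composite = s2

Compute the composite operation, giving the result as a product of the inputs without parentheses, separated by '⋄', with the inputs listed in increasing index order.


x1 ⋄ x2 ⋄ x3


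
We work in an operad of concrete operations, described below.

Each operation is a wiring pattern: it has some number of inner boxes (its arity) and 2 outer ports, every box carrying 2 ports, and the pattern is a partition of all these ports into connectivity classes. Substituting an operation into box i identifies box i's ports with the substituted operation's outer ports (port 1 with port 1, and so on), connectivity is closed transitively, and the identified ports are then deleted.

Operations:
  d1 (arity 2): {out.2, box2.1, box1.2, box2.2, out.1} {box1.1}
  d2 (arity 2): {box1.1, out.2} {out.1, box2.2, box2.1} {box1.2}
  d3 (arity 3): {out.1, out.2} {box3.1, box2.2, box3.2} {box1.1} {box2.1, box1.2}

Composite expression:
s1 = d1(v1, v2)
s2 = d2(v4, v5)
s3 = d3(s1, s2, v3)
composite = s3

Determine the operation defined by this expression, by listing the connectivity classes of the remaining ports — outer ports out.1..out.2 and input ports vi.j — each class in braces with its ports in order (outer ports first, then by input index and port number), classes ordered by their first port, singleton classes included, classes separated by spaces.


{out.1, out.2} {v1.1} {v1.2, v2.1, v2.2, v5.1, v5.2} {v3.1, v3.2, v4.1} {v4.2}

Connectivity passes through glued d3-boundaries; trace each wire chain.
composing d1 on (v1, v2), with out.j its own outer ports: {out.1, out.2, v1.2, v2.1, v2.2} {v1.1}
composing d2 on (v4, v5), with out.j its own outer ports: {out.1, v5.1, v5.2} {out.2, v4.1} {v4.2}
composing d3 on (v1, v2, v4, v5, v3), with out.j its own outer ports: {out.1, out.2} {v1.1} {v1.2, v2.1, v2.2, v5.1, v5.2} {v3.1, v3.2, v4.1} {v4.2}


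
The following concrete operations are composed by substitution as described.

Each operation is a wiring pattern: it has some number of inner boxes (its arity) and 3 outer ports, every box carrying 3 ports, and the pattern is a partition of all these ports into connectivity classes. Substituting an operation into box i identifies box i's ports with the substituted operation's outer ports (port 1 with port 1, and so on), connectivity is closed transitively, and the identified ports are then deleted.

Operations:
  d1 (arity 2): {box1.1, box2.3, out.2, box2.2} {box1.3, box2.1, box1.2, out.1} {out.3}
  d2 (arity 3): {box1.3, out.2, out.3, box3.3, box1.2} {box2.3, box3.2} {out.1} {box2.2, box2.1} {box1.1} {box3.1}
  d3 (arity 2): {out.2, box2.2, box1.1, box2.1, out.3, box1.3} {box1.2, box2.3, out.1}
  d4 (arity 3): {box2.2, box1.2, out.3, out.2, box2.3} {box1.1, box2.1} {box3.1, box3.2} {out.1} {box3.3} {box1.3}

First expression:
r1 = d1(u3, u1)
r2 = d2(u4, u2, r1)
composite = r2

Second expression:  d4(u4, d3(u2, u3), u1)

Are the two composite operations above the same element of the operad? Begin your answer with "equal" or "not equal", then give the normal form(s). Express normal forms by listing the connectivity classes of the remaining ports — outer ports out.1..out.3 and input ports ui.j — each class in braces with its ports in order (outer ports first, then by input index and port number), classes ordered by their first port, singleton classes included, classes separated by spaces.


In normal form, the first expression is {out.1} {out.2, out.3, u4.2, u4.3} {u1.1, u3.2, u3.3} {u1.2, u1.3, u2.3, u3.1} {u2.1, u2.2} {u4.1}
In normal form, the second expression is {out.1} {out.2, out.3, u2.1, u2.3, u3.1, u3.2, u4.2} {u1.1, u1.2} {u1.3} {u2.2, u3.3, u4.1} {u4.3}
No match — not equal.

not equal — first {out.1} {out.2, out.3, u4.2, u4.3} {u1.1, u3.2, u3.3} {u1.2, u1.3, u2.3, u3.1} {u2.1, u2.2} {u4.1}, second {out.1} {out.2, out.3, u2.1, u2.3, u3.1, u3.2, u4.2} {u1.1, u1.2} {u1.3} {u2.2, u3.3, u4.1} {u4.3}


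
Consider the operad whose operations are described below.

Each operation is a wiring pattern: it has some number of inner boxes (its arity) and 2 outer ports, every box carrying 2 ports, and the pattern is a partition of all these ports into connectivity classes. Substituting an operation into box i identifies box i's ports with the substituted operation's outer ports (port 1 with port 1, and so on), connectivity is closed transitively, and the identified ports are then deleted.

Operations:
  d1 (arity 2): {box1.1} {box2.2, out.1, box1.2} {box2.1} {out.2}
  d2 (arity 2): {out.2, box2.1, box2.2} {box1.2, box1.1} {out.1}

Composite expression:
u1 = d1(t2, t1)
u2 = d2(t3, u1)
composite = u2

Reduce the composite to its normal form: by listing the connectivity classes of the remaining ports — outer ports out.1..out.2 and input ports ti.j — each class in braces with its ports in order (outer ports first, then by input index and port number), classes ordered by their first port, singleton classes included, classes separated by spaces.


After gluing at d2, chains via deleted ports link the t-ports.
stage d1: inputs (t2, t1), connectivity {out.1, t1.2, t2.2} {out.2} {t1.1} {t2.1}, out.j its boundary
stage d2: inputs (t3, t2, t1), connectivity {out.1} {out.2, t1.2, t2.2} {t1.1} {t2.1} {t3.1, t3.2}, out.j its boundary

{out.1} {out.2, t1.2, t2.2} {t1.1} {t2.1} {t3.1, t3.2}


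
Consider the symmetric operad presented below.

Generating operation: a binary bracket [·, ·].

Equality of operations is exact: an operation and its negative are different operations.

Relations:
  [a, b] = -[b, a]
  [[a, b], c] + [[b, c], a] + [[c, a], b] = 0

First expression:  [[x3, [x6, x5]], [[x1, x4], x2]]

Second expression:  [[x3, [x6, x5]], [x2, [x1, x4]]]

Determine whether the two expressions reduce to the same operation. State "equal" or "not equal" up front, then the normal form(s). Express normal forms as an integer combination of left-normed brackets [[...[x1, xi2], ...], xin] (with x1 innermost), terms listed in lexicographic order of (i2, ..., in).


not equal — first [[[[[x1, x4], x2], x3], x5], x6] - [[[[[x1, x4], x2], x3], x6], x5] - [[[[[x1, x4], x2], x5], x6], x3] + [[[[[x1, x4], x2], x6], x5], x3], second -[[[[[x1, x4], x2], x3], x5], x6] + [[[[[x1, x4], x2], x3], x6], x5] + [[[[[x1, x4], x2], x5], x6], x3] - [[[[[x1, x4], x2], x6], x5], x3]

The first expression, normalized: [[[[[x1, x4], x2], x3], x5], x6] - [[[[[x1, x4], x2], x3], x6], x5] - [[[[[x1, x4], x2], x5], x6], x3] + [[[[[x1, x4], x2], x6], x5], x3]
The second expression, normalized: -[[[[[x1, x4], x2], x3], x5], x6] + [[[[[x1, x4], x2], x3], x6], x5] + [[[[[x1, x4], x2], x5], x6], x3] - [[[[[x1, x4], x2], x6], x5], x3]
The forms do not match — not equal.


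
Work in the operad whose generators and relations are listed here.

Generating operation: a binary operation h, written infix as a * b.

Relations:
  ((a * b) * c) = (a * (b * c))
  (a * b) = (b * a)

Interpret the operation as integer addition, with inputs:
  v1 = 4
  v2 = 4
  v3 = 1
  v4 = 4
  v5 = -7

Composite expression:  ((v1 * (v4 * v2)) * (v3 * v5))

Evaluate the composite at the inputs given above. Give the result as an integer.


6

(v4 * v2) = 8
(v1 * (v4 * v2)) = 12
(v3 * v5) = -6
((v1 * (v4 * v2)) * (v3 * v5)) = 6


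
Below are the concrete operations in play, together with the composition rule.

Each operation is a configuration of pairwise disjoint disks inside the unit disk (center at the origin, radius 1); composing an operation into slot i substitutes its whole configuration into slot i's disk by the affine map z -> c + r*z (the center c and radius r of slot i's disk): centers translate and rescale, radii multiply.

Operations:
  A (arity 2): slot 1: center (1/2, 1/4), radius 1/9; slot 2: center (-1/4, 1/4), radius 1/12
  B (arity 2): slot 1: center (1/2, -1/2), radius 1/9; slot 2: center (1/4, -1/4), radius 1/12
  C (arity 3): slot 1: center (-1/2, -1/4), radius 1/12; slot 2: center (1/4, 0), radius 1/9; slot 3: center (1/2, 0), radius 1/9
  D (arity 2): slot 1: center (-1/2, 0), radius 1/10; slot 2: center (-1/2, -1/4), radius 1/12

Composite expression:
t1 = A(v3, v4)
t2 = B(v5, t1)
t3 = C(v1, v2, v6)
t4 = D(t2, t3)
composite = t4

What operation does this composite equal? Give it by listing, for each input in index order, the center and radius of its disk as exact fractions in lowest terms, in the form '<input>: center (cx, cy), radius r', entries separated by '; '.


v1: center (-13/24, -13/48), radius 1/144; v2: center (-23/48, -1/4), radius 1/108; v3: center (-113/240, -11/480), radius 1/1080; v4: center (-229/480, -11/480), radius 1/1440; v5: center (-9/20, -1/20), radius 1/90; v6: center (-11/24, -1/4), radius 1/108

Each v-disk chains the slot maps above it in D; radii multiply.
v5 passes through 2 substitutions, ending at center (-9/20, -1/20), radius 1/90
v3 passes through 3 substitutions, ending at center (-113/240, -11/480), radius 1/1080
v4 passes through 3 substitutions, ending at center (-229/480, -11/480), radius 1/1440
v1 passes through 2 substitutions, ending at center (-13/24, -13/48), radius 1/144
v2 passes through 2 substitutions, ending at center (-23/48, -1/4), radius 1/108
v6 passes through 2 substitutions, ending at center (-11/24, -1/4), radius 1/108


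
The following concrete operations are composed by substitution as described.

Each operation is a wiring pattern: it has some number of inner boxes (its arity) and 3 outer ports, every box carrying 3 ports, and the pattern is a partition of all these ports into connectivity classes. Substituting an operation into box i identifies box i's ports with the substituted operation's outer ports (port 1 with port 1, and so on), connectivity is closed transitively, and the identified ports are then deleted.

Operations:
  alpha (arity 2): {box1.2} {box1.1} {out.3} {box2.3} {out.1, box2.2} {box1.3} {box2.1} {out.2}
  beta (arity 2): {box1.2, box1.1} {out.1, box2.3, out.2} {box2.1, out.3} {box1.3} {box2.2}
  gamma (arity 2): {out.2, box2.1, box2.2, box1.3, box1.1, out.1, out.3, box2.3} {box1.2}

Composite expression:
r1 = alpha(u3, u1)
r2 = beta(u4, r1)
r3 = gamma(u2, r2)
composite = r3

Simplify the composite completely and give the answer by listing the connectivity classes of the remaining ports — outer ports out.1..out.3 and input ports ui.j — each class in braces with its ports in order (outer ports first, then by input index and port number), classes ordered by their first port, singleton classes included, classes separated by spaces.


{out.1, out.2, out.3, u1.2, u2.1, u2.3} {u1.1} {u1.3} {u2.2} {u3.1} {u3.2} {u3.3} {u4.1, u4.2} {u4.3}
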